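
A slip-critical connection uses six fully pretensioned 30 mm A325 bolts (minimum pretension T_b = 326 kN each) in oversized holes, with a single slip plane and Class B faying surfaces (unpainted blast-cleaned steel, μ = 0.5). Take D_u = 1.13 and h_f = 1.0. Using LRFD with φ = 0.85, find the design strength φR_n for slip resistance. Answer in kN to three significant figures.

939 kN

R_n = μ · D_u · h_f · T_b · n_s · n_b = 0.5 × 1.13 × 1.0 × 326 × 1 × 6 = 1105 kN.
Design strength φR_n = 0.85 × 1105 = 939 kN.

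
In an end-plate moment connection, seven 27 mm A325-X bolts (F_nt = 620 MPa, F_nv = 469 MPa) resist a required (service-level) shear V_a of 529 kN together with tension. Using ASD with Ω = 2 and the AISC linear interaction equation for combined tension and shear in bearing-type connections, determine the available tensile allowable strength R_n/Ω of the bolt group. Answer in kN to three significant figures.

A_b = π·27²/4 = 572.6 mm²; f_rv = 529 × 1000 / (7 × 572.6) = 132 MPa.
F'_nt = 1.3 F_nt − (Ω F_nt / F_nv) f_rv = 1.3·620 − (2·620/469)·132 = 457 MPa, capped at F_nt → F'_nt = 457 MPa.
R_n = F'_nt · A_b · n = 457 × 572.6 × 7 / 1000 = 1832 kN.
Allowable strength R_n/Ω = 1832 / 2 = 916 kN.

916 kN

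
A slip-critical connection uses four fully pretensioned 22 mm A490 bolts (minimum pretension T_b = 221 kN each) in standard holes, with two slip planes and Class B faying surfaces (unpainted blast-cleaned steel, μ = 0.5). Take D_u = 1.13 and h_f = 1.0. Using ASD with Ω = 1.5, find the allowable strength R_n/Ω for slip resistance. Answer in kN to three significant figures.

R_n = μ · D_u · h_f · T_b · n_s · n_b = 0.5 × 1.13 × 1.0 × 221 × 2 × 4 = 998.9 kN.
Allowable strength R_n/Ω = 998.9 / 1.5 = 666 kN.

666 kN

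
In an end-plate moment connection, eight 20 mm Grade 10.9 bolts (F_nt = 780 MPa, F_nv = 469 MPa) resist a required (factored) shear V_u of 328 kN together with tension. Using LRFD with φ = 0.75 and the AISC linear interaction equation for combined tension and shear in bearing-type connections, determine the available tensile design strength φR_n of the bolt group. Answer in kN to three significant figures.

A_b = π·20²/4 = 314.2 mm²; f_rv = 328 × 1000 / (8 × 314.2) = 130.5 MPa.
F'_nt = 1.3 F_nt − (F_nt / φF_nv) f_rv = 1.3·780 − (780/(0.75·469))·130.5 = 724.6 MPa, capped at F_nt → F'_nt = 724.6 MPa.
R_n = F'_nt · A_b · n = 724.6 × 314.2 × 8 / 1000 = 1821 kN.
Design strength φR_n = 0.75 × 1821 = 1370 kN.

1370 kN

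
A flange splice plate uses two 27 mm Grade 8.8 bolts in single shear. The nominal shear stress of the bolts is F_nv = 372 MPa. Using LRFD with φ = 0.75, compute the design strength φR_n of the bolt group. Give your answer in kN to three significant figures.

319 kN

A_b = π × 27² / 4 = 572.6 mm².
R_n = F_nv · A_b · n · n_s = 372 × 572.6 × 2 × 1 / 1000 = 426 kN.
Design strength φR_n = 0.75 × 426 = 319 kN.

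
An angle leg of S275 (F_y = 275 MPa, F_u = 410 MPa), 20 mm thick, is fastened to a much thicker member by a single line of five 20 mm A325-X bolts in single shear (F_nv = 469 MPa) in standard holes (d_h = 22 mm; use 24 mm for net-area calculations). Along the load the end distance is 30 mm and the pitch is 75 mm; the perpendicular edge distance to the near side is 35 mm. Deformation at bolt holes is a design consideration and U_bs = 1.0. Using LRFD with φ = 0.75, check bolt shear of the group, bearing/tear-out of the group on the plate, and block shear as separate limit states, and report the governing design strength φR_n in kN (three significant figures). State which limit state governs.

553 kN (bolt shear governs)

Bolt shear: A_b = π·20²/4 = 314.2 mm²; R_n = 469 × 314.2 × 5 × 1 / 1000 = 736.7 kN → 0.75 × 736.7 = 553 kN.
Bearing: edge l_c = 19, r_n = 187 kN; interior l_c = 53, r_n = 393.6 kN; R_n = 187 + 4·393.6 = 1761 kN → 1320 kN.
Block shear: A_gv = 6600, A_nv = 4440, A_nt = 460 mm²; R_n = min(0.6F_uA_nv, 0.6F_yA_gv) + U_bs·F_u·A_nt = 1278 kN → 958 kN.
Bolt shear governs: 553 kN.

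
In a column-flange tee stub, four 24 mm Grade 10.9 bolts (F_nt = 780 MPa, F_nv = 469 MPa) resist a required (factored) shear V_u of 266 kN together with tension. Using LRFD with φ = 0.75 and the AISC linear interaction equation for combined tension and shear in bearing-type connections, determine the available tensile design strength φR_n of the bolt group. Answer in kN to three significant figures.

A_b = π·24²/4 = 452.4 mm²; f_rv = 266 × 1000 / (4 × 452.4) = 147 MPa.
F'_nt = 1.3 F_nt − (F_nt / φF_nv) f_rv = 1.3·780 − (780/(0.75·469))·147 = 688 MPa, capped at F_nt → F'_nt = 688 MPa.
R_n = F'_nt · A_b · n = 688 × 452.4 × 4 / 1000 = 1245 kN.
Design strength φR_n = 0.75 × 1245 = 934 kN.

934 kN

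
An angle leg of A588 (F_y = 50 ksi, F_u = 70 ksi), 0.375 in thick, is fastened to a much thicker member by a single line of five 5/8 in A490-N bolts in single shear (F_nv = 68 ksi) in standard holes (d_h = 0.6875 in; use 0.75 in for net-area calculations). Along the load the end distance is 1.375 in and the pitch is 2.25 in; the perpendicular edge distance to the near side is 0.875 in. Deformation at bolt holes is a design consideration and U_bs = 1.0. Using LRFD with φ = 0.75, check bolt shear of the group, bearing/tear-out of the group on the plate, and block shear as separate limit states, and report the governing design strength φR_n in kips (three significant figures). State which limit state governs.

78.2 kips (bolt shear governs)

Bolt shear: A_b = π·0.625²/4 = 0.3068 in²; R_n = 68 × 0.3068 × 5 × 1 = 104.3 kips → 0.75 × 104.3 = 78.2 kips.
Bearing: edge l_c = 1.031, r_n = 32.48 kips; interior l_c = 1.562, r_n = 39.38 kips; R_n = 32.48 + 4·39.38 = 190 kips → 142 kips.
Block shear: A_gv = 3.891, A_nv = 2.625, A_nt = 0.1875 in²; R_n = min(0.6F_uA_nv, 0.6F_yA_gv) + U_bs·F_u·A_nt = 123.4 kips → 92.5 kips.
Bolt shear governs: 78.2 kips.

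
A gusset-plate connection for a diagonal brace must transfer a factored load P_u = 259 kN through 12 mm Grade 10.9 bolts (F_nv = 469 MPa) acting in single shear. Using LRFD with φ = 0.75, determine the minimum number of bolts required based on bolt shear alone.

A_b = π·12²/4 = 113.1 mm².
Per-bolt design strength φR_n = 0.75 × 469 × 113.1 × 1 / 1000 = 39.78 kN.
n ≥ 259 / 39.78 = 6.51 → use 7 bolts.

7 bolts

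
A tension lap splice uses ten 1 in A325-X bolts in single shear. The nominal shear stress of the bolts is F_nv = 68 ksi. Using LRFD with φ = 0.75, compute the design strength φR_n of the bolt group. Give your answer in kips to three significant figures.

A_b = π × 1² / 4 = 0.7854 in².
R_n = F_nv · A_b · n · n_s = 68 × 0.7854 × 10 × 1 = 534.1 kips.
Design strength φR_n = 0.75 × 534.1 = 401 kips.

401 kips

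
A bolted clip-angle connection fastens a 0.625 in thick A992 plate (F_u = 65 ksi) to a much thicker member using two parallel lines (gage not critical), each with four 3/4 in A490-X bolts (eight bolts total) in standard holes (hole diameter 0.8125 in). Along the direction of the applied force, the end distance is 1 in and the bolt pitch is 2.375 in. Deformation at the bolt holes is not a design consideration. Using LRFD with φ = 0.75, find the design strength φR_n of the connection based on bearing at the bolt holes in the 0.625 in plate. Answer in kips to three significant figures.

Per bolt r_n = 1.5 l_c t F_u ≤ 3.0 d t F_u; upper limit = 3.0 × 0.75 × 0.625 × 65 = 91.41 kips.
Edge bolt: l_c = 1 − 0.8125/2 = 0.5938 in → 1.5 × 0.5938 × 0.625 × 65 = 36.18 → r_n = 36.18 kips.
Interior bolts: l_c = 2.375 − 0.8125 = 1.562 in → 1.5 × 1.562 × 0.625 × 65 = 95.21 → r_n = 91.41 kips.
R_n = 2 × 36.18 + 6 × 91.41 = 620.8 kips.
Design strength φR_n = 0.75 × 620.8 = 466 kips.

466 kips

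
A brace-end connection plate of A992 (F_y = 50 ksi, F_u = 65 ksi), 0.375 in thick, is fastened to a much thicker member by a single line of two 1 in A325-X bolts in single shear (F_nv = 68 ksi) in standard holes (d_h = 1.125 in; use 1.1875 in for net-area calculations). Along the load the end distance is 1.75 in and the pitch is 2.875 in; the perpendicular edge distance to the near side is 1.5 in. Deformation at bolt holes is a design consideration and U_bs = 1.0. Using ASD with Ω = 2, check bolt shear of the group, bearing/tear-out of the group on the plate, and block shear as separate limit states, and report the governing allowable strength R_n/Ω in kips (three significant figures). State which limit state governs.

Bolt shear: A_b = π·1²/4 = 0.7854 in²; R_n = 68 × 0.7854 × 2 × 1 = 106.8 kips → 106.8 / 2 = 53.4 kips.
Bearing: edge l_c = 1.188, r_n = 34.73 kips; interior l_c = 1.75, r_n = 51.19 kips; R_n = 34.73 + 1·51.19 = 85.92 kips → 43 kips.
Block shear: A_gv = 1.734, A_nv = 1.066, A_nt = 0.3398 in²; R_n = min(0.6F_uA_nv, 0.6F_yA_gv) + U_bs·F_u·A_nt = 63.68 kips → 31.8 kips.
Block shear governs: 31.8 kips.

31.8 kips (block shear governs)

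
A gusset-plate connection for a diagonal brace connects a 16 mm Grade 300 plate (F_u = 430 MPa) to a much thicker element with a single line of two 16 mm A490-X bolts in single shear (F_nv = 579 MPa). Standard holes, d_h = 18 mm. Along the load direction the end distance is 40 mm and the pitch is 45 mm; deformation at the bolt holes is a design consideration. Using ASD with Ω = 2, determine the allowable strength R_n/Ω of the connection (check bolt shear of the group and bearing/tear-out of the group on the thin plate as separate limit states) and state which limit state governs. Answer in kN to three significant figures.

116 kN (bolt shear governs)

Bolt shear: A_b = π·16²/4 = 201.1 mm²; R_n = 579 × 201.1 × 2 × 1 / 1000 = 232.8 kN → 232.8 / 2 = 116 kN.
Bearing (1.2 l_c t F_u ≤ 2.4 d t F_u): upper limit = 2.4·16·16·430 / 1000 = 264.2 kN.
  Edge l_c = 40 − 18/2 = 31 → r_n = 255.9 kN; interior l_c = 45 − 18 = 27 → r_n = 222.9 kN.
  R_n,bearing = 1·255.9 + 1·222.9 = 478.8 kN → 478.8 / 2 = 239 kN.
Bolt shear governs: 116 kN.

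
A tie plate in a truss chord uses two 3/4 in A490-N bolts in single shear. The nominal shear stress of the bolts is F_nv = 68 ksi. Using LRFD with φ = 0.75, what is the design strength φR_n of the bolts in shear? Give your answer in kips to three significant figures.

A_b = π × 0.75² / 4 = 0.4418 in².
R_n = F_nv · A_b · n · n_s = 68 × 0.4418 × 2 × 1 = 60.08 kips.
Design strength φR_n = 0.75 × 60.08 = 45.1 kips.

45.1 kips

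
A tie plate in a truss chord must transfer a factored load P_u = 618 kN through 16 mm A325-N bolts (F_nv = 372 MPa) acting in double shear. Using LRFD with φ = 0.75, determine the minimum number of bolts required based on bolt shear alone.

6 bolts

A_b = π·16²/4 = 201.1 mm².
Per-bolt design strength φR_n = 0.75 × 372 × 201.1 × 2 / 1000 = 112.2 kN.
n ≥ 618 / 112.2 = 5.508 → use 6 bolts.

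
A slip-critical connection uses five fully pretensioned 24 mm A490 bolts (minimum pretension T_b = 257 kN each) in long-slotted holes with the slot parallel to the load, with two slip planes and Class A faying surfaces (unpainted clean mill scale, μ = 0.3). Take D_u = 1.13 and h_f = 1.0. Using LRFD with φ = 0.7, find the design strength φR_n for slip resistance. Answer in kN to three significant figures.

R_n = μ · D_u · h_f · T_b · n_s · n_b = 0.3 × 1.13 × 1.0 × 257 × 2 × 5 = 871.2 kN.
Design strength φR_n = 0.7 × 871.2 = 610 kN.

610 kN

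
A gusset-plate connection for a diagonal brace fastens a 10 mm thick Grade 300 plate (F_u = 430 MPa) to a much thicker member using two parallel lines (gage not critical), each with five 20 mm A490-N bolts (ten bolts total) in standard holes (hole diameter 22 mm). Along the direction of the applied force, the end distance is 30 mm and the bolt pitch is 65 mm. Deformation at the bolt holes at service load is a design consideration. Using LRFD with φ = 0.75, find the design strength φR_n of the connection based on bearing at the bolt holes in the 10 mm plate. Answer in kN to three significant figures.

Per bolt r_n = 1.2 l_c t F_u ≤ 2.4 d t F_u; upper limit = 2.4 × 20 × 10 × 430 / 1000 = 206.4 kN.
Edge bolt: l_c = 30 − 22/2 = 19 mm → 1.2 × 19 × 10 × 430 / 1000 = 98.04 → r_n = 98.04 kN.
Interior bolts: l_c = 65 − 22 = 43 mm → 1.2 × 43 × 10 × 430 / 1000 = 221.9 → r_n = 206.4 kN.
R_n = 2 × 98.04 + 8 × 206.4 = 1847 kN.
Design strength φR_n = 0.75 × 1847 = 1390 kN.

1390 kN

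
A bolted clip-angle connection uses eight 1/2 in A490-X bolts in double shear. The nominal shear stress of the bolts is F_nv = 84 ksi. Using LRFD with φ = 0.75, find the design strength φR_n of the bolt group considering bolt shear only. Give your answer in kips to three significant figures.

198 kips

A_b = π × 0.5² / 4 = 0.1963 in².
R_n = F_nv · A_b · n · n_s = 84 × 0.1963 × 8 × 2 = 263.9 kips.
Design strength φR_n = 0.75 × 263.9 = 198 kips.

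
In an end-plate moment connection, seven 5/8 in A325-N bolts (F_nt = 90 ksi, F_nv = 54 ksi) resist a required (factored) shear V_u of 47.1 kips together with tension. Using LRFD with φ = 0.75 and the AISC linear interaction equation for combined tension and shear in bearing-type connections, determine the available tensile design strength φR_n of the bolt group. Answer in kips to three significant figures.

110 kips

A_b = π·0.625²/4 = 0.3068 in²; f_rv = 47.1 / (7 × 0.3068) = 21.93 ksi.
F'_nt = 1.3 F_nt − (F_nt / φF_nv) f_rv = 1.3·90 − (90/(0.75·54))·21.93 = 68.26 ksi, capped at F_nt → F'_nt = 68.26 ksi.
R_n = F'_nt · A_b · n = 68.26 × 0.3068 × 7 = 146.6 kips.
Design strength φR_n = 0.75 × 146.6 = 110 kips.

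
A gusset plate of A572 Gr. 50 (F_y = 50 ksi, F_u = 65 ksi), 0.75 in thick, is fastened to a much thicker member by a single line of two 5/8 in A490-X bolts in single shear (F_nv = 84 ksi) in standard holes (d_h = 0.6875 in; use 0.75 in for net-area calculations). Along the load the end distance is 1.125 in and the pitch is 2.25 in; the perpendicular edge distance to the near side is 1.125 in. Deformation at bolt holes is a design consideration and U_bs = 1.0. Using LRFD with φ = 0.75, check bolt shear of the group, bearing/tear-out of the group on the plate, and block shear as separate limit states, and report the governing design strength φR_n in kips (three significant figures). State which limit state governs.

Bolt shear: A_b = π·0.625²/4 = 0.3068 in²; R_n = 84 × 0.3068 × 2 × 1 = 51.54 kips → 0.75 × 51.54 = 38.7 kips.
Bearing: edge l_c = 0.7812, r_n = 45.7 kips; interior l_c = 1.562, r_n = 73.12 kips; R_n = 45.7 + 1·73.12 = 118.8 kips → 89.1 kips.
Block shear: A_gv = 2.531, A_nv = 1.688, A_nt = 0.5625 in²; R_n = min(0.6F_uA_nv, 0.6F_yA_gv) + U_bs·F_u·A_nt = 102.4 kips → 76.8 kips.
Bolt shear governs: 38.7 kips.

38.7 kips (bolt shear governs)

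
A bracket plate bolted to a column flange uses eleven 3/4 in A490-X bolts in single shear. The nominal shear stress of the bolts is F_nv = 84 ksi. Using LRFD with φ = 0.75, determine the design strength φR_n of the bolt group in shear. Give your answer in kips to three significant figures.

306 kips

A_b = π × 0.75² / 4 = 0.4418 in².
R_n = F_nv · A_b · n · n_s = 84 × 0.4418 × 11 × 1 = 408.2 kips.
Design strength φR_n = 0.75 × 408.2 = 306 kips.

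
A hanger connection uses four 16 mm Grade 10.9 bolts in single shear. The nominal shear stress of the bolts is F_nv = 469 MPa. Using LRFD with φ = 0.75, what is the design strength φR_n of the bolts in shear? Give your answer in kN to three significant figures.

283 kN

A_b = π × 16² / 4 = 201.1 mm².
R_n = F_nv · A_b · n · n_s = 469 × 201.1 × 4 × 1 / 1000 = 377.2 kN.
Design strength φR_n = 0.75 × 377.2 = 283 kN.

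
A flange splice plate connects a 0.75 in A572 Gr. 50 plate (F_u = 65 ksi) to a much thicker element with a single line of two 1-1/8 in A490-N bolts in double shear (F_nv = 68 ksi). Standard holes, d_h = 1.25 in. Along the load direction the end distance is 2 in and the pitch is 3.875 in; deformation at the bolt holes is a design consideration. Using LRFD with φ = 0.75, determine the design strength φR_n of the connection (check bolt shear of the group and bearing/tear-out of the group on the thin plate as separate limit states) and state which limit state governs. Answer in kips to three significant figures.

159 kips (bearing governs)

Bolt shear: A_b = π·1.125²/4 = 0.994 in²; R_n = 68 × 0.994 × 2 × 2 = 270.4 kips → 0.75 × 270.4 = 203 kips.
Bearing (1.2 l_c t F_u ≤ 2.4 d t F_u): upper limit = 2.4·1.125·0.75·65 = 131.6 kips.
  Edge l_c = 2 − 1.25/2 = 1.375 → r_n = 80.44 kips; interior l_c = 3.875 − 1.25 = 2.625 → r_n = 131.6 kips.
  R_n,bearing = 1·80.44 + 1·131.6 = 212.1 kips → 0.75 × 212.1 = 159 kips.
Bearing governs: 159 kips.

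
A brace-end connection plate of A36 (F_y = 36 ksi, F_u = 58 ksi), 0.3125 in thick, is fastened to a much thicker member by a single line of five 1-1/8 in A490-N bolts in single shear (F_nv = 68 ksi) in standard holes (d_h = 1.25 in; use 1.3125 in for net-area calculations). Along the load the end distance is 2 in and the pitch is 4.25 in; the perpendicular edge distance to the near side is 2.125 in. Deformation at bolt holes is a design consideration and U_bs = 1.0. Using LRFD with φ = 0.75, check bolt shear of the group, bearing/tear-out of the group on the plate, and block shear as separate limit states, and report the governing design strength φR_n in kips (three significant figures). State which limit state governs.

116 kips (block shear governs)

Bolt shear: A_b = π·1.125²/4 = 0.994 in²; R_n = 68 × 0.994 × 5 × 1 = 338 kips → 0.75 × 338 = 253 kips.
Bearing: edge l_c = 1.375, r_n = 29.91 kips; interior l_c = 3, r_n = 48.94 kips; R_n = 29.91 + 4·48.94 = 225.7 kips → 169 kips.
Block shear: A_gv = 5.938, A_nv = 4.092, A_nt = 0.459 in²; R_n = min(0.6F_uA_nv, 0.6F_yA_gv) + U_bs·F_u·A_nt = 154.9 kips → 116 kips.
Block shear governs: 116 kips.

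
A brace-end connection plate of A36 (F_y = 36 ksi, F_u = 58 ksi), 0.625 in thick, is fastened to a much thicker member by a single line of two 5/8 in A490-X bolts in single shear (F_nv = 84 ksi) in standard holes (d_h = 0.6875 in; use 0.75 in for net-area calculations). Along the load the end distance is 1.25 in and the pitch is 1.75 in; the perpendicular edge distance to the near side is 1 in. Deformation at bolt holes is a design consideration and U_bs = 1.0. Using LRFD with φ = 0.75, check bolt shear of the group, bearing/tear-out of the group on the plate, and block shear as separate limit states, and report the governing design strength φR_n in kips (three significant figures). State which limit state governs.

38.7 kips (bolt shear governs)

Bolt shear: A_b = π·0.625²/4 = 0.3068 in²; R_n = 84 × 0.3068 × 2 × 1 = 51.54 kips → 0.75 × 51.54 = 38.7 kips.
Bearing: edge l_c = 0.9062, r_n = 39.42 kips; interior l_c = 1.062, r_n = 46.22 kips; R_n = 39.42 + 1·46.22 = 85.64 kips → 64.2 kips.
Block shear: A_gv = 1.875, A_nv = 1.172, A_nt = 0.3906 in²; R_n = min(0.6F_uA_nv, 0.6F_yA_gv) + U_bs·F_u·A_nt = 63.16 kips → 47.4 kips.
Bolt shear governs: 38.7 kips.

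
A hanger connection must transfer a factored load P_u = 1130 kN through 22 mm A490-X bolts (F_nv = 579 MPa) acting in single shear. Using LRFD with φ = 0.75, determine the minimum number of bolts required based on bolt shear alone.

7 bolts

A_b = π·22²/4 = 380.1 mm².
Per-bolt design strength φR_n = 0.75 × 579 × 380.1 × 1 / 1000 = 165.1 kN.
n ≥ 1130 / 165.1 = 6.845 → use 7 bolts.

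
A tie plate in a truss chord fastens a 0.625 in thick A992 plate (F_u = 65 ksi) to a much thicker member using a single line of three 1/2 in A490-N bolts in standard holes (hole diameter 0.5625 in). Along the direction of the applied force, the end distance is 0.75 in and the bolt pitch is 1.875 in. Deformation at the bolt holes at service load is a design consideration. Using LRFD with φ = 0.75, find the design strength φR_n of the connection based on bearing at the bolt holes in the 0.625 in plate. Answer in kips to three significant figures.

90.3 kips

Per bolt r_n = 1.2 l_c t F_u ≤ 2.4 d t F_u; upper limit = 2.4 × 0.5 × 0.625 × 65 = 48.75 kips.
Edge bolt: l_c = 0.75 − 0.5625/2 = 0.4688 in → 1.2 × 0.4688 × 0.625 × 65 = 22.85 → r_n = 22.85 kips.
Interior bolts: l_c = 1.875 − 0.5625 = 1.312 in → 1.2 × 1.312 × 0.625 × 65 = 63.98 → r_n = 48.75 kips.
R_n = 1 × 22.85 + 2 × 48.75 = 120.4 kips.
Design strength φR_n = 0.75 × 120.4 = 90.3 kips.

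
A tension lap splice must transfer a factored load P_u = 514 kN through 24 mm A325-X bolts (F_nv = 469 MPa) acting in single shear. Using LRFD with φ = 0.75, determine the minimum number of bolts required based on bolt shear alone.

4 bolts

A_b = π·24²/4 = 452.4 mm².
Per-bolt design strength φR_n = 0.75 × 469 × 452.4 × 1 / 1000 = 159.1 kN.
n ≥ 514 / 159.1 = 3.23 → use 4 bolts.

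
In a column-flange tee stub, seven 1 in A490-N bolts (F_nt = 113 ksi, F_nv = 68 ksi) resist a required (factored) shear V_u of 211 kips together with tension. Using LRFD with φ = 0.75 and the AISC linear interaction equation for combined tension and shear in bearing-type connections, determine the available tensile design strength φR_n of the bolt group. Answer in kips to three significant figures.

255 kips

A_b = π·1²/4 = 0.7854 in²; f_rv = 211 / (7 × 0.7854) = 38.38 ksi.
F'_nt = 1.3 F_nt − (F_nt / φF_nv) f_rv = 1.3·113 − (113/(0.75·68))·38.38 = 61.86 ksi, capped at F_nt → F'_nt = 61.86 ksi.
R_n = F'_nt · A_b · n = 61.86 × 0.7854 × 7 = 340.1 kips.
Design strength φR_n = 0.75 × 340.1 = 255 kips.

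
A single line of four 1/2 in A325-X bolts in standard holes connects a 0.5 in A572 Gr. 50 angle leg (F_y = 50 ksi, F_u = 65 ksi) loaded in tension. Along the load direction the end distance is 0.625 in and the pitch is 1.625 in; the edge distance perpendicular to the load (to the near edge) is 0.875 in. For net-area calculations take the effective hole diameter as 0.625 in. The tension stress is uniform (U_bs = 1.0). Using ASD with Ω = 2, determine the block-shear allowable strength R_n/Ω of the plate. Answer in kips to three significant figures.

Shear plane L_v = 0.625 + 3·1.625 = 5.5 in; A_gv = 5.5 × 0.5 = 2.75 in².
A_nv = (5.5 − 3.5·0.625) × 0.5 = 1.656 in².
A_nt = (0.875 − 0.5·0.625) × 0.5 = 0.2812 in².
0.6 F_u A_nv = 64.59 kips; 0.6 F_y A_gv = 82.5 kips → shear rupture governs the shear term.
R_n = 64.59 + 1.0 × 65 × 0.2812 = 82.88 kips.
Allowable strength R_n/Ω = 82.88 / 2 = 41.4 kips.

41.4 kips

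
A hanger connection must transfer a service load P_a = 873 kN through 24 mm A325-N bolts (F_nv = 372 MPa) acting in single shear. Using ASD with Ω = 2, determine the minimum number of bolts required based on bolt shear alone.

A_b = π·24²/4 = 452.4 mm².
Per-bolt allowable strength R_n/Ω = 372 × 452.4 × 1 / 1000 / 2 = 84.14 kN.
n ≥ 873 / 84.14 = 10.38 → use 11 bolts.

11 bolts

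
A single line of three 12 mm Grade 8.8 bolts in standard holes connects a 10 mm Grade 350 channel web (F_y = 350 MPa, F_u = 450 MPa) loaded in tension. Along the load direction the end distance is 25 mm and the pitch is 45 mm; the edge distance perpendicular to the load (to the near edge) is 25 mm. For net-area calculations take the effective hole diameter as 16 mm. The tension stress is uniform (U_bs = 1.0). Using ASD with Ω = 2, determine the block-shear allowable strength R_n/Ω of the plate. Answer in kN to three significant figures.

140 kN

Shear plane L_v = 25 + 2·45 = 115 mm; A_gv = 115 × 10 = 1150 mm².
A_nv = (115 − 2.5·16) × 10 = 750 mm².
A_nt = (25 − 0.5·16) × 10 = 170 mm².
0.6 F_u A_nv = 202.5 kN; 0.6 F_y A_gv = 241.5 kN → shear rupture governs the shear term.
R_n = 202.5 + 1.0 × 450 × 170 / 1000 = 279 kN.
Allowable strength R_n/Ω = 279 / 2 = 140 kN.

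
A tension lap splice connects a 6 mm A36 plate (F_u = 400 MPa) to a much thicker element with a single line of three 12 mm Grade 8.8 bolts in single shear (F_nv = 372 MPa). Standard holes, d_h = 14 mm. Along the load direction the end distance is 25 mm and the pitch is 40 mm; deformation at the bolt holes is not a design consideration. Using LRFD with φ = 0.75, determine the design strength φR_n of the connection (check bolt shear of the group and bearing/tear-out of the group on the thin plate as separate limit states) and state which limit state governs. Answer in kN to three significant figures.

Bolt shear: A_b = π·12²/4 = 113.1 mm²; R_n = 372 × 113.1 × 3 × 1 / 1000 = 126.2 kN → 0.75 × 126.2 = 94.7 kN.
Bearing (1.5 l_c t F_u ≤ 3.0 d t F_u): upper limit = 3.0·12·6·400 / 1000 = 86.4 kN.
  Edge l_c = 25 − 14/2 = 18 → r_n = 64.8 kN; interior l_c = 40 − 14 = 26 → r_n = 86.4 kN.
  R_n,bearing = 1·64.8 + 2·86.4 = 237.6 kN → 0.75 × 237.6 = 178 kN.
Bolt shear governs: 94.7 kN.

94.7 kN (bolt shear governs)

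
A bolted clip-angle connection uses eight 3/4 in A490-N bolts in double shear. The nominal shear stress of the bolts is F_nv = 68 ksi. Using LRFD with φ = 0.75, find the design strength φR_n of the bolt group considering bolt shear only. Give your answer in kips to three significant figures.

360 kips

A_b = π × 0.75² / 4 = 0.4418 in².
R_n = F_nv · A_b · n · n_s = 68 × 0.4418 × 8 × 2 = 480.7 kips.
Design strength φR_n = 0.75 × 480.7 = 360 kips.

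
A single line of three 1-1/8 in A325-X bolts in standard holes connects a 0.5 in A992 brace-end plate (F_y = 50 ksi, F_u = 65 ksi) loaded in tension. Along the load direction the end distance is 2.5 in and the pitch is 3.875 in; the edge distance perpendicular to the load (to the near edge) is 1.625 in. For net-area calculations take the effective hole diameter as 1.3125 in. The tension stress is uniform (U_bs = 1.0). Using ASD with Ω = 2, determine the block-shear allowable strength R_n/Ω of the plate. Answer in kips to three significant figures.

83.7 kips

Shear plane L_v = 2.5 + 2·3.875 = 10.25 in; A_gv = 10.25 × 0.5 = 5.125 in².
A_nv = (10.25 − 2.5·1.3125) × 0.5 = 3.484 in².
A_nt = (1.625 − 0.5·1.3125) × 0.5 = 0.4844 in².
0.6 F_u A_nv = 135.9 kips; 0.6 F_y A_gv = 153.8 kips → shear rupture governs the shear term.
R_n = 135.9 + 1.0 × 65 × 0.4844 = 167.4 kips.
Allowable strength R_n/Ω = 167.4 / 2 = 83.7 kips.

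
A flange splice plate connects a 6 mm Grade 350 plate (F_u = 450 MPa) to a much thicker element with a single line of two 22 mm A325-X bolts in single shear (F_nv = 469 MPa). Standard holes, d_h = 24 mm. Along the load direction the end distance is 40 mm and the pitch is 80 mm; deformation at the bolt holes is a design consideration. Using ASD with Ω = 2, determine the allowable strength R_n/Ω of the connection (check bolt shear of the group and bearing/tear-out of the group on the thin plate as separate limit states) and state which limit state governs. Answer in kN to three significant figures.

Bolt shear: A_b = π·22²/4 = 380.1 mm²; R_n = 469 × 380.1 × 2 × 1 / 1000 = 356.6 kN → 356.6 / 2 = 178 kN.
Bearing (1.2 l_c t F_u ≤ 2.4 d t F_u): upper limit = 2.4·22·6·450 / 1000 = 142.6 kN.
  Edge l_c = 40 − 24/2 = 28 → r_n = 90.72 kN; interior l_c = 80 − 24 = 56 → r_n = 142.6 kN.
  R_n,bearing = 1·90.72 + 1·142.6 = 233.3 kN → 233.3 / 2 = 117 kN.
Bearing governs: 117 kN.

117 kN (bearing governs)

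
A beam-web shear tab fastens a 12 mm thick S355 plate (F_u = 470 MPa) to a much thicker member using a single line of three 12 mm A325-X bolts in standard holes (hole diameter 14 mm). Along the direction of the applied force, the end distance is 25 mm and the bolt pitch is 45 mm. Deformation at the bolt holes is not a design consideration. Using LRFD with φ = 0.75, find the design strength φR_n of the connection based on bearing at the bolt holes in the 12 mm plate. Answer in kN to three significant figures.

Per bolt r_n = 1.5 l_c t F_u ≤ 3.0 d t F_u; upper limit = 3.0 × 12 × 12 × 470 / 1000 = 203 kN.
Edge bolt: l_c = 25 − 14/2 = 18 mm → 1.5 × 18 × 12 × 470 / 1000 = 152.3 → r_n = 152.3 kN.
Interior bolts: l_c = 45 − 14 = 31 mm → 1.5 × 31 × 12 × 470 / 1000 = 262.3 → r_n = 203 kN.
R_n = 1 × 152.3 + 2 × 203 = 558.4 kN.
Design strength φR_n = 0.75 × 558.4 = 419 kN.

419 kN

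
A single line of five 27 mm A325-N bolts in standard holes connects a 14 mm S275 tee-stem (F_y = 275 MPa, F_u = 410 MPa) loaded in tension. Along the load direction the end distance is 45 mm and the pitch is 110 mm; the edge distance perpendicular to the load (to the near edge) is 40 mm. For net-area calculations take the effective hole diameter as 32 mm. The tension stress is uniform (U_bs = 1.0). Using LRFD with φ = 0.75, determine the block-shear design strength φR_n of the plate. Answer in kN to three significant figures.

944 kN

Shear plane L_v = 45 + 4·110 = 485 mm; A_gv = 485 × 14 = 6790 mm².
A_nv = (485 − 4.5·32) × 14 = 4774 mm².
A_nt = (40 − 0.5·32) × 14 = 336 mm².
0.6 F_u A_nv = 1174 kN; 0.6 F_y A_gv = 1120 kN → shear yielding governs the shear term.
R_n = 1120 + 1.0 × 410 × 336 / 1000 = 1258 kN.
Design strength φR_n = 0.75 × 1258 = 944 kN.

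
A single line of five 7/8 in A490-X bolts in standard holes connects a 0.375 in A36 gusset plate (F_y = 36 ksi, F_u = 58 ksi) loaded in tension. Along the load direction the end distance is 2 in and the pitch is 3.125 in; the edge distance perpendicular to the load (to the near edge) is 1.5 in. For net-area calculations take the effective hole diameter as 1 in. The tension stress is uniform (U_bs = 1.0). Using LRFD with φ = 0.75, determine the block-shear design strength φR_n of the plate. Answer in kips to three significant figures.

104 kips

Shear plane L_v = 2 + 4·3.125 = 14.5 in; A_gv = 14.5 × 0.375 = 5.438 in².
A_nv = (14.5 − 4.5·1) × 0.375 = 3.75 in².
A_nt = (1.5 − 0.5·1) × 0.375 = 0.375 in².
0.6 F_u A_nv = 130.5 kips; 0.6 F_y A_gv = 117.4 kips → shear yielding governs the shear term.
R_n = 117.4 + 1.0 × 58 × 0.375 = 139.2 kips.
Design strength φR_n = 0.75 × 139.2 = 104 kips.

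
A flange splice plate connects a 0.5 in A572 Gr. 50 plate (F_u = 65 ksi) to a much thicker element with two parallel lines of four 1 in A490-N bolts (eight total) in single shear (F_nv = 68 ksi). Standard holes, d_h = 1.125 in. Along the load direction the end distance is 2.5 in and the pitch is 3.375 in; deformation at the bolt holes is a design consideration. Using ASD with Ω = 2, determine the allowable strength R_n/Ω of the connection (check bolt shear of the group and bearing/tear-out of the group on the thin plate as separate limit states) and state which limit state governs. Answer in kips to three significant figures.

214 kips (bolt shear governs)

Bolt shear: A_b = π·1²/4 = 0.7854 in²; R_n = 68 × 0.7854 × 8 × 1 = 427.3 kips → 427.3 / 2 = 214 kips.
Bearing (1.2 l_c t F_u ≤ 2.4 d t F_u): upper limit = 2.4·1·0.5·65 = 78 kips.
  Edge l_c = 2.5 − 1.125/2 = 1.938 → r_n = 75.56 kips; interior l_c = 3.375 − 1.125 = 2.25 → r_n = 78 kips.
  R_n,bearing = 2·75.56 + 6·78 = 619.1 kips → 619.1 / 2 = 310 kips.
Bolt shear governs: 214 kips.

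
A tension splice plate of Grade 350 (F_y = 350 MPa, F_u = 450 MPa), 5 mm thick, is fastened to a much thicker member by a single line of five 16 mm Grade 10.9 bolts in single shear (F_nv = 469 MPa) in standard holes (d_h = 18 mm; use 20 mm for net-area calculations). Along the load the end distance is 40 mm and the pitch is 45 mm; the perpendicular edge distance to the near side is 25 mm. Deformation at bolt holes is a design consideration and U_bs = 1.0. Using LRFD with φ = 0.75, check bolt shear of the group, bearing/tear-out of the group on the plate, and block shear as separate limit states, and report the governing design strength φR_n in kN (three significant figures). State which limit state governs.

Bolt shear: A_b = π·16²/4 = 201.1 mm²; R_n = 469 × 201.1 × 5 × 1 / 1000 = 471.5 kN → 0.75 × 471.5 = 354 kN.
Bearing: edge l_c = 31, r_n = 83.7 kN; interior l_c = 27, r_n = 72.9 kN; R_n = 83.7 + 4·72.9 = 375.3 kN → 281 kN.
Block shear: A_gv = 1100, A_nv = 650, A_nt = 75 mm²; R_n = min(0.6F_uA_nv, 0.6F_yA_gv) + U_bs·F_u·A_nt = 209.2 kN → 157 kN.
Block shear governs: 157 kN.

157 kN (block shear governs)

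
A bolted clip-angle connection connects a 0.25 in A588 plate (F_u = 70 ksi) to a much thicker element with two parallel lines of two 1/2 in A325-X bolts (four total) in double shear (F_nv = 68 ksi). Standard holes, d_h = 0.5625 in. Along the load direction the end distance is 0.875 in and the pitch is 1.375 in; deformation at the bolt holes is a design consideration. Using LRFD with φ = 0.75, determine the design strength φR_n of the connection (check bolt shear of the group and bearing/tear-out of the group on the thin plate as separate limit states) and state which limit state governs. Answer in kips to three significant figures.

Bolt shear: A_b = π·0.5²/4 = 0.1963 in²; R_n = 68 × 0.1963 × 4 × 2 = 106.8 kips → 0.75 × 106.8 = 80.1 kips.
Bearing (1.2 l_c t F_u ≤ 2.4 d t F_u): upper limit = 2.4·0.5·0.25·70 = 21 kips.
  Edge l_c = 0.875 − 0.5625/2 = 0.5938 → r_n = 12.47 kips; interior l_c = 1.375 − 0.5625 = 0.8125 → r_n = 17.06 kips.
  R_n,bearing = 2·12.47 + 2·17.06 = 59.06 kips → 0.75 × 59.06 = 44.3 kips.
Bearing governs: 44.3 kips.

44.3 kips (bearing governs)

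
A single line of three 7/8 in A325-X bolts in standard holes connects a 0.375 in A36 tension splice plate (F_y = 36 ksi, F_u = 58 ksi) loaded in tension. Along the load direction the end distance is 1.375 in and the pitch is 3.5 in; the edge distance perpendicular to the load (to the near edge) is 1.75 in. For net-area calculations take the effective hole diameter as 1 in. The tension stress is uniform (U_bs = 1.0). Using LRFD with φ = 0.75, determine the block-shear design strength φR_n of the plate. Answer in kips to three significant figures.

71.3 kips

Shear plane L_v = 1.375 + 2·3.5 = 8.375 in; A_gv = 8.375 × 0.375 = 3.141 in².
A_nv = (8.375 − 2.5·1) × 0.375 = 2.203 in².
A_nt = (1.75 − 0.5·1) × 0.375 = 0.4688 in².
0.6 F_u A_nv = 76.67 kips; 0.6 F_y A_gv = 67.84 kips → shear yielding governs the shear term.
R_n = 67.84 + 1.0 × 58 × 0.4688 = 95.02 kips.
Design strength φR_n = 0.75 × 95.02 = 71.3 kips.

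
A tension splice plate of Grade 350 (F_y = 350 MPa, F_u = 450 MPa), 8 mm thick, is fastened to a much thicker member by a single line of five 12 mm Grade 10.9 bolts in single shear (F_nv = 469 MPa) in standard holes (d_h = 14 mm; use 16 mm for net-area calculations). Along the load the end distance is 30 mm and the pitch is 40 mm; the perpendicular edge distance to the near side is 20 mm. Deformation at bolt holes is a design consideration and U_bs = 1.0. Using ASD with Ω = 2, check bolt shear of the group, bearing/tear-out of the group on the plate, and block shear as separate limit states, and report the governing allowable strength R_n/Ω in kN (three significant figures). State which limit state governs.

133 kN (bolt shear governs)

Bolt shear: A_b = π·12²/4 = 113.1 mm²; R_n = 469 × 113.1 × 5 × 1 / 1000 = 265.2 kN → 265.2 / 2 = 133 kN.
Bearing: edge l_c = 23, r_n = 99.36 kN; interior l_c = 26, r_n = 103.7 kN; R_n = 99.36 + 4·103.7 = 514.1 kN → 257 kN.
Block shear: A_gv = 1520, A_nv = 944, A_nt = 96 mm²; R_n = min(0.6F_uA_nv, 0.6F_yA_gv) + U_bs·F_u·A_nt = 298.1 kN → 149 kN.
Bolt shear governs: 133 kN.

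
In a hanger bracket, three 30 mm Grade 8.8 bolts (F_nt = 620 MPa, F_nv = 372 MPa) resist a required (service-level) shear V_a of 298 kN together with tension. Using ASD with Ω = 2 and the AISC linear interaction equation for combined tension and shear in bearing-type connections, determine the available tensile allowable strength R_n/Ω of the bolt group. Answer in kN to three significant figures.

358 kN

A_b = π·30²/4 = 706.9 mm²; f_rv = 298 × 1000 / (3 × 706.9) = 140.5 MPa.
F'_nt = 1.3 F_nt − (Ω F_nt / F_nv) f_rv = 1.3·620 − (2·620/372)·140.5 = 337.6 MPa, capped at F_nt → F'_nt = 337.6 MPa.
R_n = F'_nt · A_b · n = 337.6 × 706.9 × 3 / 1000 = 715.9 kN.
Allowable strength R_n/Ω = 715.9 / 2 = 358 kN.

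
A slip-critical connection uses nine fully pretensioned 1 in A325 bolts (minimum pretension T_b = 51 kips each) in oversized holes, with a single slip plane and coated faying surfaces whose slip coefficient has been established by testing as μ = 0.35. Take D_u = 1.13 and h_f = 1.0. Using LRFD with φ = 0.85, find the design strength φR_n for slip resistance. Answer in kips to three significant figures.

R_n = μ · D_u · h_f · T_b · n_s · n_b = 0.35 × 1.13 × 1.0 × 51 × 1 × 9 = 181.5 kips.
Design strength φR_n = 0.85 × 181.5 = 154 kips.

154 kips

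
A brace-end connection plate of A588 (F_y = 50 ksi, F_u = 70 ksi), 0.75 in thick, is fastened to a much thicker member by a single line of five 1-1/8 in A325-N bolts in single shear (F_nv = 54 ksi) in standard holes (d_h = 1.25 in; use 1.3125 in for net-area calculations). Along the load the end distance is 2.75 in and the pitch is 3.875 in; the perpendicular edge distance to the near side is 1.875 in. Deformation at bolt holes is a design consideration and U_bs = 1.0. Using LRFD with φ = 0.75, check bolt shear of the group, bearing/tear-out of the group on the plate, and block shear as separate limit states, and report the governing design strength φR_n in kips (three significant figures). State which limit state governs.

201 kips (bolt shear governs)

Bolt shear: A_b = π·1.125²/4 = 0.994 in²; R_n = 54 × 0.994 × 5 × 1 = 268.4 kips → 0.75 × 268.4 = 201 kips.
Bearing: edge l_c = 2.125, r_n = 133.9 kips; interior l_c = 2.625, r_n = 141.8 kips; R_n = 133.9 + 4·141.8 = 700.9 kips → 526 kips.
Block shear: A_gv = 13.69, A_nv = 9.258, A_nt = 0.9141 in²; R_n = min(0.6F_uA_nv, 0.6F_yA_gv) + U_bs·F_u·A_nt = 452.8 kips → 340 kips.
Bolt shear governs: 201 kips.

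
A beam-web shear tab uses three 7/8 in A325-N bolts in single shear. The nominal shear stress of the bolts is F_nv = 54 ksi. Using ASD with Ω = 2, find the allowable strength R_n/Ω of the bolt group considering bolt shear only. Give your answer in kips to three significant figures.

48.7 kips

A_b = π × 0.875² / 4 = 0.6013 in².
R_n = F_nv · A_b · n · n_s = 54 × 0.6013 × 3 × 1 = 97.41 kips.
Allowable strength R_n/Ω = 97.41 / 2 = 48.7 kips.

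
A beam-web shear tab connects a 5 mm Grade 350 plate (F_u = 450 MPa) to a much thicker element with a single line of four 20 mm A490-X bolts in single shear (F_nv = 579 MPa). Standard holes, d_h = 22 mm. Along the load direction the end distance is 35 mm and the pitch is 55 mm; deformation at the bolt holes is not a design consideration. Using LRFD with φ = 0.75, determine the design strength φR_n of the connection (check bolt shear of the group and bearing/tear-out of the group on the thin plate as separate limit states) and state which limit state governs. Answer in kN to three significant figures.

311 kN (bearing governs)

Bolt shear: A_b = π·20²/4 = 314.2 mm²; R_n = 579 × 314.2 × 4 × 1 / 1000 = 727.6 kN → 0.75 × 727.6 = 546 kN.
Bearing (1.5 l_c t F_u ≤ 3.0 d t F_u): upper limit = 3.0·20·5·450 / 1000 = 135 kN.
  Edge l_c = 35 − 22/2 = 24 → r_n = 81 kN; interior l_c = 55 − 22 = 33 → r_n = 111.4 kN.
  R_n,bearing = 1·81 + 3·111.4 = 415.1 kN → 0.75 × 415.1 = 311 kN.
Bearing governs: 311 kN.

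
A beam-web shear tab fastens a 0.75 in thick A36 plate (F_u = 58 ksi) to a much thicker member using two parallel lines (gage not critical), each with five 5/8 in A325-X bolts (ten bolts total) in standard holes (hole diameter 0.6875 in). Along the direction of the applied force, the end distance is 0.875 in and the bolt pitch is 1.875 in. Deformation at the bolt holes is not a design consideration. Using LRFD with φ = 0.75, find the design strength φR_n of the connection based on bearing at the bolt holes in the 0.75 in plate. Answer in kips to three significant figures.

Per bolt r_n = 1.5 l_c t F_u ≤ 3.0 d t F_u; upper limit = 3.0 × 0.625 × 0.75 × 58 = 81.56 kips.
Edge bolt: l_c = 0.875 − 0.6875/2 = 0.5312 in → 1.5 × 0.5312 × 0.75 × 58 = 34.66 → r_n = 34.66 kips.
Interior bolts: l_c = 1.875 − 0.6875 = 1.188 in → 1.5 × 1.188 × 0.75 × 58 = 77.48 → r_n = 77.48 kips.
R_n = 2 × 34.66 + 8 × 77.48 = 689.2 kips.
Design strength φR_n = 0.75 × 689.2 = 517 kips.

517 kips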